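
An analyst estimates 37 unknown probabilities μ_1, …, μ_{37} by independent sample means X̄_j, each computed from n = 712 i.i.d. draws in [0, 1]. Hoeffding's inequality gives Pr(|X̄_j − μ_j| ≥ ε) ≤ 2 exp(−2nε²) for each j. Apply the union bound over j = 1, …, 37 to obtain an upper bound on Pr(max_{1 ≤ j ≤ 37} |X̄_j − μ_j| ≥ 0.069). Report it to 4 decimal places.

0.0841

Per-experiment Hoeffding bound: 2·exp(−2·712·0.069²) = 2·exp(−6.77966) = 0.0022733.
Union bound over 37 events: 37·0.0022733 = 0.08411.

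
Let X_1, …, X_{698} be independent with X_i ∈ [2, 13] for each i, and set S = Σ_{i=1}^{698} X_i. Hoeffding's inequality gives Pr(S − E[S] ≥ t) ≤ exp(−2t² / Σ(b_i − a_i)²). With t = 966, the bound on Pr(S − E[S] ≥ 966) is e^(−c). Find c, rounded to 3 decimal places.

22.098

Σ(b_i − a_i)² = 698·(11)² = 84458.
c = 2t²/84458 = 2·966²/84458 = 22.0975.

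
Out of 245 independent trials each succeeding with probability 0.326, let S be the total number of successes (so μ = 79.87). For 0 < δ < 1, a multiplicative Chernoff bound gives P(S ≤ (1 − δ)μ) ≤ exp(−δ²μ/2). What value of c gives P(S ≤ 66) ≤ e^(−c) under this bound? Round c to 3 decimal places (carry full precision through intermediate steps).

Write 66 = (1 − δ)μ, so δ = 1 − 66/79.87 = 0.1736572…
Then the exponent is δ²μ/2 = (μ − 66)²/(2μ) = 1.204313.

1.204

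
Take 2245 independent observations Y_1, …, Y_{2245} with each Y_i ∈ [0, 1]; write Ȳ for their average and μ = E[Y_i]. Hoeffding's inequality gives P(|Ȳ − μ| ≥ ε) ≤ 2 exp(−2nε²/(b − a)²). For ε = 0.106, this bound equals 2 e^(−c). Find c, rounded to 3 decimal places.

c = 2nε²/(b − a)² = 2·2245·0.106² / 1² = 50.4496.

50.450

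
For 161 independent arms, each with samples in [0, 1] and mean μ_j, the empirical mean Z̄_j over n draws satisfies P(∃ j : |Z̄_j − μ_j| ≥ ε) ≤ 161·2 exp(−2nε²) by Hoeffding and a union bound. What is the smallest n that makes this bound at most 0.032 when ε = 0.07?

Need 2·161·exp(−2nε²) ≤ 0.032, i.e. exp(−2nε²) ≤ 0.032/322.
So 2nε² ≥ ln(322/0.032) = 9.216571.
Hence n ≥ 9.216571/(2·0.07²) = 940.466.
The smallest integer n is 941.

941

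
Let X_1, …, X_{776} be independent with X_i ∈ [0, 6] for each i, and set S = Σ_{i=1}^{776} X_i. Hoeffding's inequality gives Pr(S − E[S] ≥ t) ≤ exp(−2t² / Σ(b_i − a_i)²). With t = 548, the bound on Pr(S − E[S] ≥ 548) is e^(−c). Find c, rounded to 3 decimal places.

21.499

Σ(b_i − a_i)² = 776·(6)² = 27936.
c = 2t²/27936 = 2·548²/27936 = 21.4994.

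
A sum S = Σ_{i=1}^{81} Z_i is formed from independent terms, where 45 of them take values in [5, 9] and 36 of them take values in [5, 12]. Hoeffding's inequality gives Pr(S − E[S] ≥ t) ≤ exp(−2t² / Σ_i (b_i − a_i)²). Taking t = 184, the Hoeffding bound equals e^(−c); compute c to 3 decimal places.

Σ(b_i − a_i)² = 45·4² + 36·7² = 2484.
c = 2t² / 2484 = 2·184² / 2484 = 27.2593.

27.259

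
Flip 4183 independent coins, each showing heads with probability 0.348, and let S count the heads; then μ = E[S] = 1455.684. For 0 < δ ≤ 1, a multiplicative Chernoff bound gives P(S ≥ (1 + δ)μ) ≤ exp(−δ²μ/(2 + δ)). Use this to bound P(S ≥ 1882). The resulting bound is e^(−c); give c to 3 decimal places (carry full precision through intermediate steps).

Write 1882 = (1 + δ)μ, so δ = 1882/1455.684 − 1 = 0.292863…
Then the exponent is δ²μ/(2 + δ) = (1882 − μ)² / (μ·(2 + δ)) = 54.452528.

54.453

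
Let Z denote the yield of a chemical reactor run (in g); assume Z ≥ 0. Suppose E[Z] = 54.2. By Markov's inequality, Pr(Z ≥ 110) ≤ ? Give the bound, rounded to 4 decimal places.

0.4927

Markov's inequality: for a non-negative random variable, Pr(Z ≥ a) ≤ E[Z]/a.
Here E[Z] = 54.2 and a = 110, so the bound is 54.2/110 = 0.4927.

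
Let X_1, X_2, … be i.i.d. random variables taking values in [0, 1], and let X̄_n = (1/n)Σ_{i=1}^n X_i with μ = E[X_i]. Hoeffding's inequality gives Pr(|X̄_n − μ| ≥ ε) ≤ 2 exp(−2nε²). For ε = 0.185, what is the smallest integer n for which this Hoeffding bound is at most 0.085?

Require 2·exp(−2nε²) ≤ 0.085, i.e. 2nε² ≥ ln(2/0.085) = 3.158251.
So n ≥ 3.158251 / (2·0.185²) = 46.140.
The smallest integer n is 47.

47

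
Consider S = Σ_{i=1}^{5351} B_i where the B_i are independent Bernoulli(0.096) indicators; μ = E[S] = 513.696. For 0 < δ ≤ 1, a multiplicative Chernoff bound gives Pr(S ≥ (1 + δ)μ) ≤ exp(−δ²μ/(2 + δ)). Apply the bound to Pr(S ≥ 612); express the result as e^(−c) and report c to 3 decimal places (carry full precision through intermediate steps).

Write 612 = (1 + δ)μ, so δ = 612/513.696 − 1 = 0.1913661…
Then the exponent is δ²μ/(2 + δ) = (612 − μ)² / (μ·(2 + δ)) = 8.584624.

8.585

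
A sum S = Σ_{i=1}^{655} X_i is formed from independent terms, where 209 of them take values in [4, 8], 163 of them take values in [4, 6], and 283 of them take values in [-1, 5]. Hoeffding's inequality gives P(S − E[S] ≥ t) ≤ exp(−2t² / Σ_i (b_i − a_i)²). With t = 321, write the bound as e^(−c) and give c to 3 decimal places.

Σ(b_i − a_i)² = 209·4² + 163·2² + 283·6² = 14184.
c = 2t² / 14184 = 2·321² / 14184 = 14.5292.

14.529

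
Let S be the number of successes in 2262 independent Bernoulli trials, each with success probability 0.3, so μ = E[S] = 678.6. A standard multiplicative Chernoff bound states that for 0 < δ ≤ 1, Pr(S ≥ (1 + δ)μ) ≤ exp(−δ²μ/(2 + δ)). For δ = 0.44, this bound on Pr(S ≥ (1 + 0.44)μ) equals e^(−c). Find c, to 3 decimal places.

53.843

c = δ²μ/(2 + δ) = 0.44²·678.6/(2 + 0.44) = 53.8430.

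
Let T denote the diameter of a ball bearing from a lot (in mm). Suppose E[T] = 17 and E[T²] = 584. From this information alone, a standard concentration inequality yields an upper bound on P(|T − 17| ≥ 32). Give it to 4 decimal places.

0.2881

The first two moments determine the variance, so Chebyshev's inequality is the sharpest standard bound available.
Var(T) = E[T²] − (E[T])² = 584 − 289 = 295.
Chebyshev's inequality: P(|T − μ| ≥ t) ≤ Var(T)/t² = 295/1024 = 0.2881.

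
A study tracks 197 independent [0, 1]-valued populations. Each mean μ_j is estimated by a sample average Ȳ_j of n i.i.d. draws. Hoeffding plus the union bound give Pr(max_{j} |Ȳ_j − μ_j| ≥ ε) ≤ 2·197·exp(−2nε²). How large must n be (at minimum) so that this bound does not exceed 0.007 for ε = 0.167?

197

Need 2·197·exp(−2nε²) ≤ 0.007, i.e. exp(−2nε²) ≤ 0.007/394.
So 2nε² ≥ ln(394/0.007) = 10.938196.
Hence n ≥ 10.938196/(2·0.167²) = 196.102.
The smallest integer n is 197.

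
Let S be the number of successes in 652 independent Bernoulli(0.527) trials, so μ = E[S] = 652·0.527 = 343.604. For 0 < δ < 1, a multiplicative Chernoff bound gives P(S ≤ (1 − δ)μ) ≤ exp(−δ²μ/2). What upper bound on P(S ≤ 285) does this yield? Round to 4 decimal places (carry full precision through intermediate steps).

Write 285 = (1 − δ)μ, so δ = 1 − 285/343.604 = 0.1705568…
Then the exponent is δ²μ/2 = (μ − 285)²/(2μ) = 4.997655.
Bound = exp(−4.997655) = 0.00675.

0.0068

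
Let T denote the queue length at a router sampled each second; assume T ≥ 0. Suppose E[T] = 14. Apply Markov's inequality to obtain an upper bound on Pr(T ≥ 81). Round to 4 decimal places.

0.1728

Markov's inequality: for a non-negative random variable, Pr(T ≥ a) ≤ E[T]/a.
Here E[T] = 14 and a = 81, so the bound is 14/81 = 0.1728.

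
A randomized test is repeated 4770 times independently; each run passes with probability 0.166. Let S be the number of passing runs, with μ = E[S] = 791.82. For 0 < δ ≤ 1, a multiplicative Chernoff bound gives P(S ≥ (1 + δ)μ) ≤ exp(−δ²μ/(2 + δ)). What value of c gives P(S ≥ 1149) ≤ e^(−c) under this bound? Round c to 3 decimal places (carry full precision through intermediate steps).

65.734

Write 1149 = (1 + δ)μ, so δ = 1149/791.82 − 1 = 0.4510874…
Then the exponent is δ²μ/(2 + δ) = (1149 − μ)² / (μ·(2 + δ)) = 65.733841.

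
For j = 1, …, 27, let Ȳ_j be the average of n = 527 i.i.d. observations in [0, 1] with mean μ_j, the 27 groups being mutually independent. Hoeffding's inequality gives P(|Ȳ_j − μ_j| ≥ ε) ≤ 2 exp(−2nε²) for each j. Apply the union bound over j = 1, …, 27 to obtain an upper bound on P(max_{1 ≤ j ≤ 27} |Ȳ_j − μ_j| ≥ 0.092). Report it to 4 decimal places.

0.0072

Per-experiment Hoeffding bound: 2·exp(−2·527·0.092²) = 2·exp(−8.92106) = 0.00026709.
Union bound over 27 events: 27·0.00026709 = 0.00721.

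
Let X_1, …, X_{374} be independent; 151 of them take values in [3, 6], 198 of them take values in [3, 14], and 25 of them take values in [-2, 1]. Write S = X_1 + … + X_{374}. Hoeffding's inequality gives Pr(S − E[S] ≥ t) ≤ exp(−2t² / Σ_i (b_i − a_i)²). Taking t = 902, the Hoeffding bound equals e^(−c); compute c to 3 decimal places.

63.707

Σ(b_i − a_i)² = 151·3² + 198·11² + 25·3² = 25542.
c = 2t² / 25542 = 2·902² / 25542 = 63.7071.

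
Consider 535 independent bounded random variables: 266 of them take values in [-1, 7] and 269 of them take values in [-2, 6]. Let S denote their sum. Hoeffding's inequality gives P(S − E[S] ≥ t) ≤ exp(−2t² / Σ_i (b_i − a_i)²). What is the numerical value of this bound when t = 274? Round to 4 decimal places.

Σ(b_i − a_i)² = 266·8² + 269·8² = 34240.
Exponent = 2·274² / 34240 = 4.38528.
Bound = exp(−4.38528) = 0.01246.

0.0125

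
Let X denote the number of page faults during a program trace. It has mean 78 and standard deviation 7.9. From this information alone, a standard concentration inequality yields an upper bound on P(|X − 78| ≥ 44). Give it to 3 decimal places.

0.032

Mean and variance are known, so Chebyshev's inequality applies.
Chebyshev: P(|X − μ| ≥ t) ≤ Var(X)/t².
Var(X) = σ² = 7.9² = 62.41.
Bound = 62.41 / 1936 = 0.0322.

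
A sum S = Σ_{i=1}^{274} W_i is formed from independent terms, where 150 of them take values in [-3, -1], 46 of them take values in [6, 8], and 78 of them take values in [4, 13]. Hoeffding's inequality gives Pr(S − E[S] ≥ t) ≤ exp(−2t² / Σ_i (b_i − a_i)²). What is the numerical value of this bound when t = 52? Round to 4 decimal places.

Σ(b_i − a_i)² = 150·2² + 46·2² + 78·9² = 7102.
Exponent = 2·52² / 7102 = 0.76148.
Bound = exp(−0.76148) = 0.46698.

0.4670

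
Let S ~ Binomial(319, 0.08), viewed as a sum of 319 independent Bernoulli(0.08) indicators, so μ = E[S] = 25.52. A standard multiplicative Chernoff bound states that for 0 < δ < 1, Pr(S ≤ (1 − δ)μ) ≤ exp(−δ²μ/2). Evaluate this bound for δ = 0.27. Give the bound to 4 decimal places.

0.3945

Exponent = δ²μ/2 = 0.27²·25.52/2 = 0.9302.
Bound = exp(−0.9302) = 0.39447.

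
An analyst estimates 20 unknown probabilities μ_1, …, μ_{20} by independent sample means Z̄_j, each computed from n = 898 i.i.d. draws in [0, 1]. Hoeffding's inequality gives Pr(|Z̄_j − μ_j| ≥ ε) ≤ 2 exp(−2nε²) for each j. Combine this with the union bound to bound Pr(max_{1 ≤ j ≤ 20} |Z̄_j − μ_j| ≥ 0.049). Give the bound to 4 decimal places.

Per-experiment Hoeffding bound: 2·exp(−2·898·0.049²) = 2·exp(−4.31220) = 0.026808.
Union bound over 20 events: 20·0.026808 = 0.53616.

0.5362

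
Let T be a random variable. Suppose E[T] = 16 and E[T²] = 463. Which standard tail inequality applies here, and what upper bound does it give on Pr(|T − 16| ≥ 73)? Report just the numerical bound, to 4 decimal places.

The first two moments determine the variance, so Chebyshev's inequality is the sharpest standard bound available.
Var(T) = E[T²] − (E[T])² = 463 − 256 = 207.
Chebyshev's inequality: Pr(|T − μ| ≥ t) ≤ Var(T)/t² = 207/5329 = 0.0388.

0.0388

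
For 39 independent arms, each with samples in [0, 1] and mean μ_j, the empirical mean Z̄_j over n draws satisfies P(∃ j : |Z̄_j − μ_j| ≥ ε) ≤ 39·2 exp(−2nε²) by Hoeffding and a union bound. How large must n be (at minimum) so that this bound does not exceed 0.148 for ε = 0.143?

Need 2·39·exp(−2nε²) ≤ 0.148, i.e. exp(−2nε²) ≤ 0.148/78.
So 2nε² ≥ ln(78/0.148) = 6.267252.
Hence n ≥ 6.267252/(2·0.143²) = 153.241.
The smallest integer n is 154.

154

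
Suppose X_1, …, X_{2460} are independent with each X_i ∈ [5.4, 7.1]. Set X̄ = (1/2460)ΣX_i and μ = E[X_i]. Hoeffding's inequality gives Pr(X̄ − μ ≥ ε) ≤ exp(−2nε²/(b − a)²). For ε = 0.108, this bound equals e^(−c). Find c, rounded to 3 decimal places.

19.857

c = 2nε²/(b − a)² = 2·2460·0.108² / 1.7² = 19.8571.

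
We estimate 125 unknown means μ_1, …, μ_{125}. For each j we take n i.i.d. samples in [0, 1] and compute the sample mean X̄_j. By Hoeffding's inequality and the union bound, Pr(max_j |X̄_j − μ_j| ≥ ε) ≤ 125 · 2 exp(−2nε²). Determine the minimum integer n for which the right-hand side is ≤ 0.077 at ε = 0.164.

Need 2·125·exp(−2nε²) ≤ 0.077, i.e. exp(−2nε²) ≤ 0.077/250.
So 2nε² ≥ ln(250/0.077) = 8.085411.
Hence n ≥ 8.085411/(2·0.164²) = 150.309.
The smallest integer n is 151.

151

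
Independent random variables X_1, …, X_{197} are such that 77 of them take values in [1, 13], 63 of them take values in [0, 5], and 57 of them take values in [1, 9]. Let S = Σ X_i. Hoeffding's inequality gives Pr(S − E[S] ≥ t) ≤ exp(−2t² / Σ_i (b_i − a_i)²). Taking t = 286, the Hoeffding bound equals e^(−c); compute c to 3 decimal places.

Σ(b_i − a_i)² = 77·12² + 63·5² + 57·8² = 16311.
c = 2t² / 16311 = 2·286² / 16311 = 10.0296.

10.030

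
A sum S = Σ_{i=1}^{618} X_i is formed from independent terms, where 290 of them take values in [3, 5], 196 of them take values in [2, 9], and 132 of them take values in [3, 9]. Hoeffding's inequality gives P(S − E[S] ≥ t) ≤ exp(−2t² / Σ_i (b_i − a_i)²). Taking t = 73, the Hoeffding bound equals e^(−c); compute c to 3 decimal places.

0.687

Σ(b_i − a_i)² = 290·2² + 196·7² + 132·6² = 15516.
c = 2t² / 15516 = 2·73² / 15516 = 0.6869.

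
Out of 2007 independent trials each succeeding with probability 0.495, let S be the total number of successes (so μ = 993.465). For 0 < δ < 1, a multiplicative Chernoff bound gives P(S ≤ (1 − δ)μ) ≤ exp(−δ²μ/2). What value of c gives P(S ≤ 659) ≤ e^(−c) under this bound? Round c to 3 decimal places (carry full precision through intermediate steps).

Write 659 = (1 − δ)μ, so δ = 1 − 659/993.465 = 0.3366651…
Then the exponent is δ²μ/2 = (μ − 659)²/(2μ) = 56.301347.

56.301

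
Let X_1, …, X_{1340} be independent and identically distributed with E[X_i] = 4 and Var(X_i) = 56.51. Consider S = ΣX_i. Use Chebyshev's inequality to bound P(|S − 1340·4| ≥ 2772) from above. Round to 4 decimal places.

0.0099

Var(S) = n·Var(X_i) = 1340·56.51 = 75723.4.
Chebyshev: P(|S − 1340·4| ≥ 2772) ≤ Var(S)/2772² = 75723.4/7683984 = 0.0099.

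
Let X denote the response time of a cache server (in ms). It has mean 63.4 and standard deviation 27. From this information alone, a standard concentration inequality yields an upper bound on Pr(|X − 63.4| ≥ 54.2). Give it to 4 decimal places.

Mean and variance are known, so Chebyshev's inequality applies.
Chebyshev: Pr(|X − μ| ≥ t) ≤ Var(X)/t².
Var(X) = σ² = 27² = 729.
Bound = 729 / 2937.64 = 0.2482.

0.2482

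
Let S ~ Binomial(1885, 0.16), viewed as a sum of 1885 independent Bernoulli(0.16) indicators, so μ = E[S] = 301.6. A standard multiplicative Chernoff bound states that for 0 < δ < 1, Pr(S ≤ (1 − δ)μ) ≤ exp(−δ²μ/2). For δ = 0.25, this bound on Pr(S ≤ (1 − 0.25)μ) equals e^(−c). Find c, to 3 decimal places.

c = δ²μ/2 = 0.25²·301.6/2 = 9.4250.

9.425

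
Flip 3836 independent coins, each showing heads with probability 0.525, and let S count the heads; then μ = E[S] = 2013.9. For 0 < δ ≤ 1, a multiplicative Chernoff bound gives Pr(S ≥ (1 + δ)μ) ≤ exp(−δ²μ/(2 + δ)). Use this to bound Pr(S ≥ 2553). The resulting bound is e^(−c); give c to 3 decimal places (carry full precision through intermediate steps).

63.638

Write 2553 = (1 + δ)μ, so δ = 2553/2013.9 − 1 = 0.2676896…
Then the exponent is δ²μ/(2 + δ) = (2553 − μ)² / (μ·(2 + δ)) = 63.638094.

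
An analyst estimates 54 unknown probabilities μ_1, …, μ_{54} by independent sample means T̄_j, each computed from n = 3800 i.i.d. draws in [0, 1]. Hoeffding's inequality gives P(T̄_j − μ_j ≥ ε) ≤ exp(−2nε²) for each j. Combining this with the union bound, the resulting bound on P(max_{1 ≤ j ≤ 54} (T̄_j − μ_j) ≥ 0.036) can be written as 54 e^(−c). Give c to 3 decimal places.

Union bound over the 54 events: P(max_{1 ≤ j ≤ 54} (T̄_j − μ_j) ≥ 0.036) ≤ 54·exp(−2nε²) = 54 exp(−2·3800·0.036²).
So c = 2·3800·0.036² = 9.8496.

9.850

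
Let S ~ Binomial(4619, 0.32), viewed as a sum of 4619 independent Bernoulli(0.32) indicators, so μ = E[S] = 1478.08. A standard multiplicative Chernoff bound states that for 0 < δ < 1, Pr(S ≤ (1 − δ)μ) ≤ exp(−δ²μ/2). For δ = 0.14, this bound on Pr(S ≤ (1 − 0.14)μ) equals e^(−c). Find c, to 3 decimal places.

14.485

c = δ²μ/2 = 0.14²·1478.08/2 = 14.4852.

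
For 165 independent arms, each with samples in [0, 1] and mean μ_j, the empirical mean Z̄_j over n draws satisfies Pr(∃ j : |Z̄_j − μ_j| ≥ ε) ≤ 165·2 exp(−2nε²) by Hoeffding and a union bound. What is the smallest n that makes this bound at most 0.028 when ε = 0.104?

434

Need 2·165·exp(−2nε²) ≤ 0.028, i.e. exp(−2nε²) ≤ 0.028/330.
So 2nε² ≥ ln(330/0.028) = 9.374643.
Hence n ≥ 9.374643/(2·0.104²) = 433.369.
The smallest integer n is 434.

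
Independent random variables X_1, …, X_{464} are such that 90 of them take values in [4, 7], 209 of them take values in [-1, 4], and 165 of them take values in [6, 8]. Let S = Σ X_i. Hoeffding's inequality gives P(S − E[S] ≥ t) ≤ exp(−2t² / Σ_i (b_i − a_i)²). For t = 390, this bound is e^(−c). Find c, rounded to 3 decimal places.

45.437

Σ(b_i − a_i)² = 90·3² + 209·5² + 165·2² = 6695.
c = 2t² / 6695 = 2·390² / 6695 = 45.4369.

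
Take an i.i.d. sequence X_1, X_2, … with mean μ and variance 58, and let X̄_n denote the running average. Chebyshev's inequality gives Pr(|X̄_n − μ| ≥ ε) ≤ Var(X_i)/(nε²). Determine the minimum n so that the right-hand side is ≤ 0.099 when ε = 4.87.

25

Require 58/(n·4.87²) ≤ 0.099, i.e. n ≥ 58/(0.099·4.87²) = 24.702.
The smallest integer n is 25.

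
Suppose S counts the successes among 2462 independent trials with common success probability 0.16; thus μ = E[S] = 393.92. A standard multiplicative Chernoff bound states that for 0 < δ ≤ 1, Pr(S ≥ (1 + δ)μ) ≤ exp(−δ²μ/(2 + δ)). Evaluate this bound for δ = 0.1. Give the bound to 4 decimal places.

0.1532

Exponent = δ²μ/(2 + δ) = 0.1²·393.92/2.1 = 1.8758.
Bound = exp(−1.8758) = 0.15323.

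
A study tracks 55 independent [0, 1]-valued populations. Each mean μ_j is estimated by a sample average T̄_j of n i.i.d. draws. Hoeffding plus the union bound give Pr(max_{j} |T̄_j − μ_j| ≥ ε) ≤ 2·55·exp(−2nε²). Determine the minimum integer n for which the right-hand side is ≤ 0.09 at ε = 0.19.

99

Need 2·55·exp(−2nε²) ≤ 0.09, i.e. exp(−2nε²) ≤ 0.09/110.
So 2nε² ≥ ln(110/0.09) = 7.108426.
Hence n ≥ 7.108426/(2·0.19²) = 98.455.
The smallest integer n is 99.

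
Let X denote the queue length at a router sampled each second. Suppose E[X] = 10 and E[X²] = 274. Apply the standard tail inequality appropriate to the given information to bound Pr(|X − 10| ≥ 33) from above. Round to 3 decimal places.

The first two moments determine the variance, so Chebyshev's inequality is the sharpest standard bound available.
Var(X) = E[X²] − (E[X])² = 274 − 100 = 174.
Chebyshev's inequality: Pr(|X − μ| ≥ t) ≤ Var(X)/t² = 174/1089 = 0.1598.

0.160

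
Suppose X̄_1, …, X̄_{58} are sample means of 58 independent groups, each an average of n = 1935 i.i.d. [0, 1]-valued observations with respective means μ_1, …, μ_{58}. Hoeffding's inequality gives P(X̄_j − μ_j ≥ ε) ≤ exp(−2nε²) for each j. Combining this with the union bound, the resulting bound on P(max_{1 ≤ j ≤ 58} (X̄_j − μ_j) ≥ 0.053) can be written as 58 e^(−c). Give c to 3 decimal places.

Union bound over the 58 events: P(max_{1 ≤ j ≤ 58} (X̄_j − μ_j) ≥ 0.053) ≤ 58·exp(−2nε²) = 58 exp(−2·1935·0.053²).
So c = 2·1935·0.053² = 10.8708.

10.871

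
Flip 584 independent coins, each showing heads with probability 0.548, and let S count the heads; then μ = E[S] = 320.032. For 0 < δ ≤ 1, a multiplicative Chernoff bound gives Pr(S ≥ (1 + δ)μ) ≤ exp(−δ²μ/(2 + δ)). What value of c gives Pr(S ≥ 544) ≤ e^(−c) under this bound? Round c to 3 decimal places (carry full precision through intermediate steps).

58.055

Write 544 = (1 + δ)μ, so δ = 544/320.032 − 1 = 0.69983…
Then the exponent is δ²μ/(2 + δ) = (544 − μ)² / (μ·(2 + δ)) = 58.055332.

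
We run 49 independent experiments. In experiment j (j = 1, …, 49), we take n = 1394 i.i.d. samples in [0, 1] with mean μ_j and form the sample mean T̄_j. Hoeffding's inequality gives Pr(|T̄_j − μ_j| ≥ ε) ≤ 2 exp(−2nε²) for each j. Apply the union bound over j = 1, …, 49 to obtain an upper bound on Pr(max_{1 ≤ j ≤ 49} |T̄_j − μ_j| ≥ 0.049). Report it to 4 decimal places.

Per-experiment Hoeffding bound: 2·exp(−2·1394·0.049²) = 2·exp(−6.69399) = 0.0024767.
Union bound over 49 events: 49·0.0024767 = 0.12136.

0.1214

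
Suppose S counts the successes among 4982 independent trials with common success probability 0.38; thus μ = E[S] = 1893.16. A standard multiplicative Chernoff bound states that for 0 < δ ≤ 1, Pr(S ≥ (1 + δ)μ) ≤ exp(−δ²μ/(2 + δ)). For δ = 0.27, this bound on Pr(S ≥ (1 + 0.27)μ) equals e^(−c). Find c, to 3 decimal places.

60.798

c = δ²μ/(2 + δ) = 0.27²·1893.16/(2 + 0.27) = 60.7980.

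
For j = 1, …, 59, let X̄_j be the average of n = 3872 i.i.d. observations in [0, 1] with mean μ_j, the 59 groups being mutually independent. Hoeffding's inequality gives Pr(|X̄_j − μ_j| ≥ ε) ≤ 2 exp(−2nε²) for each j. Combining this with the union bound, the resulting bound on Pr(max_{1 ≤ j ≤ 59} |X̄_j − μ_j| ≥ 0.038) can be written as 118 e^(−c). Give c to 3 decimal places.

11.182

Union bound over the 59 events: Pr(max_{1 ≤ j ≤ 59} |X̄_j − μ_j| ≥ 0.038) ≤ 59·2·exp(−2nε²) = 118 exp(−2·3872·0.038²).
So c = 2·3872·0.038² = 11.1823.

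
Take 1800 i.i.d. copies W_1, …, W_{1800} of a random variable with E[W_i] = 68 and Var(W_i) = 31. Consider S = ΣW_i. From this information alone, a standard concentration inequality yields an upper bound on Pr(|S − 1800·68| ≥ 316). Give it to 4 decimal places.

0.5588

With mean and variance of each term known, Chebyshev's inequality bounds the deviation of the sum (or sample mean).
Var(S) = n·Var(W_i) = 1800·31 = 55800.
Chebyshev: Pr(|S − 1800·68| ≥ 316) ≤ Var(S)/316² = 55800/99856 = 0.5588.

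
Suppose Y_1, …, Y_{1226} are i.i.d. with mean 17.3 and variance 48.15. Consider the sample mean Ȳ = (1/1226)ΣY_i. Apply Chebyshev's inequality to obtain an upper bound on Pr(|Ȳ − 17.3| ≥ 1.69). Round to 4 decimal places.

Var(Ȳ) = Var(Y_i)/n = 48.15/1226 = 0.039274.
Chebyshev: Pr(|Ȳ − 17.3| ≥ 1.69) ≤ Var(Ȳ)/(1.69)² = 48.15/(1226·1.69²) = 0.0138.

0.0138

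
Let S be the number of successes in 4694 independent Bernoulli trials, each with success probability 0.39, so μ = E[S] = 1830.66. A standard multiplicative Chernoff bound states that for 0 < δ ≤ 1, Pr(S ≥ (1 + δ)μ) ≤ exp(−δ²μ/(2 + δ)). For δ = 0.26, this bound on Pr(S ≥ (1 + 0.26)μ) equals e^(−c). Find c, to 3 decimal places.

c = δ²μ/(2 + δ) = 0.26²·1830.66/(2 + 0.26) = 54.7578.

54.758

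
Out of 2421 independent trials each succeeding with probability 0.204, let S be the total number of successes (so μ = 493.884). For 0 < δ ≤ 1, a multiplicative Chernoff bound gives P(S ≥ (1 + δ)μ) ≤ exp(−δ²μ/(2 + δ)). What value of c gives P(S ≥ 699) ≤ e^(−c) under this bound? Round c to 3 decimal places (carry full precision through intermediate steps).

Write 699 = (1 + δ)μ, so δ = 699/493.884 − 1 = 0.4153121…
Then the exponent is δ²μ/(2 + δ) = (699 − μ)² / (μ·(2 + δ)) = 35.269627.

35.270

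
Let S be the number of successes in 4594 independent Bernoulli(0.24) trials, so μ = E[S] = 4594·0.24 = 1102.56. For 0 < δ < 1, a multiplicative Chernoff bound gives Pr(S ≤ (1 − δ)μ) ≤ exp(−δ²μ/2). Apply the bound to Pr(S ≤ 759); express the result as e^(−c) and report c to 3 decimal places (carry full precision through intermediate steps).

Write 759 = (1 − δ)μ, so δ = 1 − 759/1102.56 = 0.3116021…
Then the exponent is δ²μ/2 = (μ − 759)²/(2μ) = 53.527007.

53.527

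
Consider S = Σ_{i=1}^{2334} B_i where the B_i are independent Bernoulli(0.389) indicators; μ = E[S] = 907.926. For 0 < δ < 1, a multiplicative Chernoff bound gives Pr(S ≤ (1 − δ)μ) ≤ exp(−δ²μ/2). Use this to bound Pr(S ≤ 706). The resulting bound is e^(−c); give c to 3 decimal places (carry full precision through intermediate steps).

22.455

Write 706 = (1 − δ)μ, so δ = 1 − 706/907.926 = 0.2224036…
Then the exponent is δ²μ/2 = (μ − 706)²/(2μ) = 22.454533.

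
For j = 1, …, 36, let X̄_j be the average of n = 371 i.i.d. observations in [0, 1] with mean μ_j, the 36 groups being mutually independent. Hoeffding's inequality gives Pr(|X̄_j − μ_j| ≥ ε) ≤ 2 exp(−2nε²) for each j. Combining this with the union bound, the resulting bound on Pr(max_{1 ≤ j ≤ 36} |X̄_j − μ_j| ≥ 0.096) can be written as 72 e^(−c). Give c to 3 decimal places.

6.838

Union bound over the 36 events: Pr(max_{1 ≤ j ≤ 36} |X̄_j − μ_j| ≥ 0.096) ≤ 36·2·exp(−2nε²) = 72 exp(−2·371·0.096²).
So c = 2·371·0.096² = 6.8383.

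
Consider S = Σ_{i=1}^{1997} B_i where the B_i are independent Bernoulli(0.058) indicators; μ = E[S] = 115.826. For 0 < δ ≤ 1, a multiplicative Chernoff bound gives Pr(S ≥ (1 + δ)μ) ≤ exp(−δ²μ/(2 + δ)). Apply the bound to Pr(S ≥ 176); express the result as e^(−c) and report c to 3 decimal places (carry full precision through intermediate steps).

12.408

Write 176 = (1 + δ)μ, so δ = 176/115.826 − 1 = 0.5195207…
Then the exponent is δ²μ/(2 + δ) = (176 − μ)² / (μ·(2 + δ)) = 12.407771.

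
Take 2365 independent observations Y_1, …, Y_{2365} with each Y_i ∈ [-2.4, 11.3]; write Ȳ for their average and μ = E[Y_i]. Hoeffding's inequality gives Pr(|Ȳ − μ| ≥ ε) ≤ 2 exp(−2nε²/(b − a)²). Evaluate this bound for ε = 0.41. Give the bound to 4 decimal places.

0.0289

Exponent: 2nε²/(b − a)² = 2·2365·0.41² / 13.7² = 4.23631.
Bound = 2·exp(−4.23631) = 0.02892.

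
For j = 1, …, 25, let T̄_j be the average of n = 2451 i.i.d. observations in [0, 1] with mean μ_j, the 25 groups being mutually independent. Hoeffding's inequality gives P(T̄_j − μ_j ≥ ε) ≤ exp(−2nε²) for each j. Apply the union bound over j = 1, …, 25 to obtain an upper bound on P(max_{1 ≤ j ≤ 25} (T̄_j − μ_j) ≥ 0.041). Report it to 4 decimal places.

0.0066

Per-experiment Hoeffding bound: exp(−2·2451·0.041²) = exp(−8.24026) = 0.00026382.
Union bound over 25 events: 25·0.00026382 = 0.00660.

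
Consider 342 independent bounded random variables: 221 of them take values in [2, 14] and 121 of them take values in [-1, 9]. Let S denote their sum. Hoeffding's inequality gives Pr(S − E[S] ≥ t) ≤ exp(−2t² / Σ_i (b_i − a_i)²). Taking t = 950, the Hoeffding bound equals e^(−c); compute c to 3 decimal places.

41.094

Σ(b_i − a_i)² = 221·12² + 121·10² = 43924.
c = 2t² / 43924 = 2·950² / 43924 = 41.0937.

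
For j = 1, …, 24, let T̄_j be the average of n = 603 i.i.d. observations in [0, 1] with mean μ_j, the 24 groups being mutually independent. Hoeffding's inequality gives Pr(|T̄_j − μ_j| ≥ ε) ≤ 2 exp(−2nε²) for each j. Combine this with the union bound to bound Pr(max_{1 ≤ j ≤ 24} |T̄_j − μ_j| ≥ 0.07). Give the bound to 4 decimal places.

Per-experiment Hoeffding bound: 2·exp(−2·603·0.07²) = 2·exp(−5.90940) = 0.0054276.
Union bound over 24 events: 24·0.0054276 = 0.13026.

0.1303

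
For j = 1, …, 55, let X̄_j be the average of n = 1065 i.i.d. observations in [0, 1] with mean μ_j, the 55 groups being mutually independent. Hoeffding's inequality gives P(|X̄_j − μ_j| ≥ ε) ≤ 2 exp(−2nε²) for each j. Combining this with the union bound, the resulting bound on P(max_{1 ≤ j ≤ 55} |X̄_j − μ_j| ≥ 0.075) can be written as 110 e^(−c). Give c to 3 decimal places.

Union bound over the 55 events: P(max_{1 ≤ j ≤ 55} |X̄_j − μ_j| ≥ 0.075) ≤ 55·2·exp(−2nε²) = 110 exp(−2·1065·0.075²).
So c = 2·1065·0.075² = 11.9812.

11.981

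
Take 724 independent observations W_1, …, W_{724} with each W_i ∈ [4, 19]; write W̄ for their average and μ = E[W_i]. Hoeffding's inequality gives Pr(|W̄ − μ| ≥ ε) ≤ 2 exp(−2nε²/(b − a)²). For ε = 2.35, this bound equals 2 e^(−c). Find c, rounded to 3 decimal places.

35.540

c = 2nε²/(b − a)² = 2·724·2.35² / 15² = 35.5404.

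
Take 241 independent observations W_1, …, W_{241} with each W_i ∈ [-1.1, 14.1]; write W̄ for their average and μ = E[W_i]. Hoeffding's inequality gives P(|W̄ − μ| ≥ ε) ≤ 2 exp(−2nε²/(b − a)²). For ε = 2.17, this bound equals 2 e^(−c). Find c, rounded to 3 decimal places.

9.824

c = 2nε²/(b − a)² = 2·241·2.17² / 15.2² = 9.8238.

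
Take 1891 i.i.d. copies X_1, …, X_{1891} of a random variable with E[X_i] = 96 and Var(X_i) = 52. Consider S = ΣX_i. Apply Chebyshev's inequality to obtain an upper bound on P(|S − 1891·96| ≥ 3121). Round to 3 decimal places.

Var(S) = n·Var(X_i) = 1891·52 = 98332.
Chebyshev: P(|S − 1891·96| ≥ 3121) ≤ Var(S)/3121² = 98332/9740641 = 0.0101.

0.010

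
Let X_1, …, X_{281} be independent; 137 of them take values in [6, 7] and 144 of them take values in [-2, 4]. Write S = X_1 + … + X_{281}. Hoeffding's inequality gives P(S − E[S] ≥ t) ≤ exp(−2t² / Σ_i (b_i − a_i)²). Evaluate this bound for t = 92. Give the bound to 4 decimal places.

0.0415

Σ(b_i − a_i)² = 137·1² + 144·6² = 5321.
Exponent = 2·92² / 5321 = 3.18136.
Bound = exp(−3.18136) = 0.04153.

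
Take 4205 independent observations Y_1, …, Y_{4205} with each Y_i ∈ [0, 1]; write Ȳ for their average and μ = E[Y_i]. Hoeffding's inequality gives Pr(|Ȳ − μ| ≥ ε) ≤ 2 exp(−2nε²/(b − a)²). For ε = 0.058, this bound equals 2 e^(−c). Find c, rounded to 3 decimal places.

28.291

c = 2nε²/(b − a)² = 2·4205·0.058² / 1² = 28.2912.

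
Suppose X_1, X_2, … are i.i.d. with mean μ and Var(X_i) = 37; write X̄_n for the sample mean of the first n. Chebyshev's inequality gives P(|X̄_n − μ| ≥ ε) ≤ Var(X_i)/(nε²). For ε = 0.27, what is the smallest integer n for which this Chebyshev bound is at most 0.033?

15381

Require 37/(n·0.27²) ≤ 0.033, i.e. n ≥ 37/(0.033·0.27²) = 15380.139.
The smallest integer n is 15381.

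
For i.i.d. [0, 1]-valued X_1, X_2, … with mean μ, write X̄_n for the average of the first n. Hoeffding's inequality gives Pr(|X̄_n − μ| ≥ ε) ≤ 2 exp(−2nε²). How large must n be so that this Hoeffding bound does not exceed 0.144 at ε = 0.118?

95

Require 2·exp(−2nε²) ≤ 0.144, i.e. 2nε² ≥ ln(2/0.144) = 2.631089.
So n ≥ 2.631089 / (2·0.118²) = 94.480.
The smallest integer n is 95.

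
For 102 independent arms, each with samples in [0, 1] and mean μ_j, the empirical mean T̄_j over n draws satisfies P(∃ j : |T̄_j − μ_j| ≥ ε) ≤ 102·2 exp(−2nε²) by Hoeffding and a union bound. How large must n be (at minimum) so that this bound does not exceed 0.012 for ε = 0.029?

Need 2·102·exp(−2nε²) ≤ 0.012, i.e. exp(−2nε²) ≤ 0.012/204.
So 2nε² ≥ ln(204/0.012) = 9.740969.
Hence n ≥ 9.740969/(2·0.029²) = 5791.301.
The smallest integer n is 5792.

5792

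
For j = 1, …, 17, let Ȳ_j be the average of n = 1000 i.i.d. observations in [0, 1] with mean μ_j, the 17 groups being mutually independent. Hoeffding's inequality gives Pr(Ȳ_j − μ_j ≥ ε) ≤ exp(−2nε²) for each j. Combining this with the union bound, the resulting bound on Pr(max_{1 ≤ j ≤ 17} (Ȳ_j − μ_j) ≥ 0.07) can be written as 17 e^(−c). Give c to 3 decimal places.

Union bound over the 17 events: Pr(max_{1 ≤ j ≤ 17} (Ȳ_j − μ_j) ≥ 0.07) ≤ 17·exp(−2nε²) = 17 exp(−2·1000·0.07²).
So c = 2·1000·0.07² = 9.8000.

9.800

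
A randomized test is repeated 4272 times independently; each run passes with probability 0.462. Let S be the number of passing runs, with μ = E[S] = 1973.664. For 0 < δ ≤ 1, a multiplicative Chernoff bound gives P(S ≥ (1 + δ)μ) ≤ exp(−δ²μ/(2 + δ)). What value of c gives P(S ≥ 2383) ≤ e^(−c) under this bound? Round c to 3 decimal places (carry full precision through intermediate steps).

38.460

Write 2383 = (1 + δ)μ, so δ = 2383/1973.664 − 1 = 0.207399…
Then the exponent is δ²μ/(2 + δ) = (2383 − μ)² / (μ·(2 + δ)) = 38.459693.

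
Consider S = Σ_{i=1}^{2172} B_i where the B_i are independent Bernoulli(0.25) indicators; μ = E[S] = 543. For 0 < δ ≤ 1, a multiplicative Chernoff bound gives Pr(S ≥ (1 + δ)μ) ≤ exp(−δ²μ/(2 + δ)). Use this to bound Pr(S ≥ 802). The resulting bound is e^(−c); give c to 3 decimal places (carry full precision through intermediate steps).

Write 802 = (1 + δ)μ, so δ = 802/543 − 1 = 0.4769797…
Then the exponent is δ²μ/(2 + δ) = (802 − μ)² / (μ·(2 + δ)) = 49.874349.

49.874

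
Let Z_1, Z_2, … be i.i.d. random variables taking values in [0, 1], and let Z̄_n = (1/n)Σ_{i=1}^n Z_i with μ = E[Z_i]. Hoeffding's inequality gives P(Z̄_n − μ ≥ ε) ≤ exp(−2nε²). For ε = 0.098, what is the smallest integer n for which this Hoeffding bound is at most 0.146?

101

Require exp(−2nε²) ≤ 0.146, i.e. 2nε² ≥ ln(1/0.146) = 1.924149.
So n ≥ 1.924149 / (2·0.098²) = 100.174.
The smallest integer n is 101.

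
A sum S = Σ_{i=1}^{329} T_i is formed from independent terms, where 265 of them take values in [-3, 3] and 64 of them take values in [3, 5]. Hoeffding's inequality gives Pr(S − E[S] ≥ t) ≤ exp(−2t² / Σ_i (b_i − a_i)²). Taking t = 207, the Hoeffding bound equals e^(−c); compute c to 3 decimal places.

Σ(b_i − a_i)² = 265·6² + 64·2² = 9796.
c = 2t² / 9796 = 2·207² / 9796 = 8.7483.

8.748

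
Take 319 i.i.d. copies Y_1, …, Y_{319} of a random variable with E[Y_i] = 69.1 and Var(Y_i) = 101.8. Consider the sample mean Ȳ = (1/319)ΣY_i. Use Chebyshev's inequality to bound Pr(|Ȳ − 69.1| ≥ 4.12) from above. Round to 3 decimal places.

Var(Ȳ) = Var(Y_i)/n = 101.8/319 = 0.31912.
Chebyshev: Pr(|Ȳ − 69.1| ≥ 4.12) ≤ Var(Ȳ)/(4.12)² = 101.8/(319·4.12²) = 0.0188.

0.019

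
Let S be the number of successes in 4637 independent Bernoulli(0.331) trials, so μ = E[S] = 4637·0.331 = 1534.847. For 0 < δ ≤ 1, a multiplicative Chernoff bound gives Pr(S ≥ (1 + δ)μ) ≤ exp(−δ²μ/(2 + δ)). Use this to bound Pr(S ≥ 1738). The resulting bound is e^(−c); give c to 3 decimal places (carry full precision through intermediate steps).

Write 1738 = (1 + δ)μ, so δ = 1738/1534.847 − 1 = 0.1323604…
Then the exponent is δ²μ/(2 + δ) = (1738 − μ)² / (μ·(2 + δ)) = 12.610165.

12.610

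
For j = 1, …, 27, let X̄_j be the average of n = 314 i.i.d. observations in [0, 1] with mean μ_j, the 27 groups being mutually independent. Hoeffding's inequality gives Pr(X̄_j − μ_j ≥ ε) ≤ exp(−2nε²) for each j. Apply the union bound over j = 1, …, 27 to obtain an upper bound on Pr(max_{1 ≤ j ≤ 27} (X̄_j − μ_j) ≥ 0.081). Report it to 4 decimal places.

0.4385

Per-experiment Hoeffding bound: exp(−2·314·0.081²) = exp(−4.12031) = 0.01624.
Union bound over 27 events: 27·0.01624 = 0.43847.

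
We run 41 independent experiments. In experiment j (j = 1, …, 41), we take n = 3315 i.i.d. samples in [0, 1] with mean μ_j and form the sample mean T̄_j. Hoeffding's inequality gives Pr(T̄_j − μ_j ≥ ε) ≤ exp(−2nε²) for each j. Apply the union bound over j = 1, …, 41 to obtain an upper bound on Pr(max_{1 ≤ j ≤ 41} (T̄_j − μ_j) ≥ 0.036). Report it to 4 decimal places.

Per-experiment Hoeffding bound: exp(−2·3315·0.036²) = exp(−8.59248) = 0.0001855.
Union bound over 41 events: 41·0.0001855 = 0.00761.

0.0076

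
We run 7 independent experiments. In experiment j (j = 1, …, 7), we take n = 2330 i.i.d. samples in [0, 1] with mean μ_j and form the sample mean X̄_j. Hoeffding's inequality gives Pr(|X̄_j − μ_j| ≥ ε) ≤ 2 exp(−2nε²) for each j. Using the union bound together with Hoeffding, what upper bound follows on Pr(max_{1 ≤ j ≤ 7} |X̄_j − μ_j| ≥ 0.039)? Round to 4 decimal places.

0.0117

Per-experiment Hoeffding bound: 2·exp(−2·2330·0.039²) = 2·exp(−7.08786) = 0.0016704.
Union bound over 7 events: 7·0.0016704 = 0.01169.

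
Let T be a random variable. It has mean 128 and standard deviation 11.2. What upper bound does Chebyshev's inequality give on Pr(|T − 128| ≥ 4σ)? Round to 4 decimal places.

Chebyshev: Pr(|T − μ| ≥ t) ≤ Var(T)/t².
Var(T) = σ² = 11.2² = 125.44.
t = 4·11.2 = 44.8.
Bound = 125.44 / 2007.04 = 0.0625.

0.0625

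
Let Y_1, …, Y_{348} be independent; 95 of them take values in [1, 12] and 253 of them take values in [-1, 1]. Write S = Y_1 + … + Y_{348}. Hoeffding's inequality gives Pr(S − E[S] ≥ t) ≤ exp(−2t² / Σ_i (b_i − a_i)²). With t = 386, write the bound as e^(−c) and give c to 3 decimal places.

Σ(b_i − a_i)² = 95·11² + 253·2² = 12507.
c = 2t² / 12507 = 2·386² / 12507 = 23.8260.

23.826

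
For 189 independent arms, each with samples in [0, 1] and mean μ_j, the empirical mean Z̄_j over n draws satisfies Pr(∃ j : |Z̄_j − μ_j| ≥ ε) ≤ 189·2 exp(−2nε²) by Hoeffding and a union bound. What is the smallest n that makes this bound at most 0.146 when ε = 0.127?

244

Need 2·189·exp(−2nε²) ≤ 0.146, i.e. exp(−2nε²) ≤ 0.146/378.
So 2nε² ≥ ln(378/0.146) = 7.859043.
Hence n ≥ 7.859043/(2·0.127²) = 243.631.
The smallest integer n is 244.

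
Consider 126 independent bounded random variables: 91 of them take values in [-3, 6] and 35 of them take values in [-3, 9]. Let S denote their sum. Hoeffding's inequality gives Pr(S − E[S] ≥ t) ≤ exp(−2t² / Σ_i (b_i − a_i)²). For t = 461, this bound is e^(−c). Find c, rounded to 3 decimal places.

Σ(b_i − a_i)² = 91·9² + 35·12² = 12411.
c = 2t² / 12411 = 2·461² / 12411 = 34.2472.

34.247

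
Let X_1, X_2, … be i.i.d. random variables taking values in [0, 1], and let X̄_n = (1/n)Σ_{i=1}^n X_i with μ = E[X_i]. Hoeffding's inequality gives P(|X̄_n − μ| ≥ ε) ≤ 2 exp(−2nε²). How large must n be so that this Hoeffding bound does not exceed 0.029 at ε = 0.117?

155

Require 2·exp(−2nε²) ≤ 0.029, i.e. 2nε² ≥ ln(2/0.029) = 4.233607.
So n ≥ 4.233607 / (2·0.117²) = 154.635.
The smallest integer n is 155.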